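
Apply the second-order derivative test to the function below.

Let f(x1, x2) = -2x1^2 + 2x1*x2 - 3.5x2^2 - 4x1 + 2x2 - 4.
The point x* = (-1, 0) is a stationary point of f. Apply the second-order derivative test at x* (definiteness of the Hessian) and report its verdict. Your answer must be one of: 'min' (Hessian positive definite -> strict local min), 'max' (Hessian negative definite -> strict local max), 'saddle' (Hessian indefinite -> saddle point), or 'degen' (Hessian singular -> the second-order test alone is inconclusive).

Compute the Hessian H = grad^2 f:
  H = [[-4, 2], [2, -7]]
Verify stationarity: grad f(x*) = H x* + g = (0, 0).
Eigenvalues of H: -8, -3.
Both eigenvalues < 0, so H is negative definite -> x* is a strict local max.

max


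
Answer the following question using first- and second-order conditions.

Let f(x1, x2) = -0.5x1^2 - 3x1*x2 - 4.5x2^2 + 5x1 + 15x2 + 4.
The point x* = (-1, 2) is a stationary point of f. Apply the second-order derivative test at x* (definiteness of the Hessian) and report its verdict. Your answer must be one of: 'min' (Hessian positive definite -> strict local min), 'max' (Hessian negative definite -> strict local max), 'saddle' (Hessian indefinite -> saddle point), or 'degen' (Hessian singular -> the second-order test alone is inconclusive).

Compute the Hessian H = grad^2 f:
  H = [[-1, -3], [-3, -9]]
Verify stationarity: grad f(x*) = H x* + g = (0, 0).
Eigenvalues of H: -10, 0.
H has a zero eigenvalue (singular; negative semidefinite but not definite), so H is neither positive definite, negative definite, nor indefinite. The second-order test alone is inconclusive -> degen.
(Indeed, f is constant along the null direction of H through x*, so x* is not a strict local extremum.)

degen


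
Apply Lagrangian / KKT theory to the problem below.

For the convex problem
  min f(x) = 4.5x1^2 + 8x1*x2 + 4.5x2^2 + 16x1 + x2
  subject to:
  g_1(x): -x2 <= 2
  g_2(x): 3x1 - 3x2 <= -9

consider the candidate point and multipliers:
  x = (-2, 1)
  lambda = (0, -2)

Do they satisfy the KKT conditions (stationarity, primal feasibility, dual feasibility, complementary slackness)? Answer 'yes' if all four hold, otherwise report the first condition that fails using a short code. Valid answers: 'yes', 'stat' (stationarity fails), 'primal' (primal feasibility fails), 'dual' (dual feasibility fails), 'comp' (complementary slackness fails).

Gradient of f: grad f(x) = Q x + c = (6, -6)
Constraint values g_i(x) = a_i^T x - b_i:
  g_1((-2, 1)) = -3
  g_2((-2, 1)) = 0
Stationarity residual: grad f(x) + sum_i lambda_i a_i = (0, 0)
  -> stationarity OK
Primal feasibility (all g_i <= 0): OK
Dual feasibility (all lambda_i >= 0): FAILS
Complementary slackness (lambda_i * g_i(x) = 0 for all i): OK

Verdict: the first failing condition is dual_feasibility -> dual.

dual


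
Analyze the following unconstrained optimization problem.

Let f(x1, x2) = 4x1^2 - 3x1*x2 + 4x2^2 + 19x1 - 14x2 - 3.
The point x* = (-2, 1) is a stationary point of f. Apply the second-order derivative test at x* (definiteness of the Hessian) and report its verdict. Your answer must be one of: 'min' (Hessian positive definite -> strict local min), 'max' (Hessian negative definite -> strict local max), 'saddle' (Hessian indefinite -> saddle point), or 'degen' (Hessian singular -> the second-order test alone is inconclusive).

Compute the Hessian H = grad^2 f:
  H = [[8, -3], [-3, 8]]
Verify stationarity: grad f(x*) = H x* + g = (0, 0).
Eigenvalues of H: 5, 11.
Both eigenvalues > 0, so H is positive definite -> x* is a strict local min.

min


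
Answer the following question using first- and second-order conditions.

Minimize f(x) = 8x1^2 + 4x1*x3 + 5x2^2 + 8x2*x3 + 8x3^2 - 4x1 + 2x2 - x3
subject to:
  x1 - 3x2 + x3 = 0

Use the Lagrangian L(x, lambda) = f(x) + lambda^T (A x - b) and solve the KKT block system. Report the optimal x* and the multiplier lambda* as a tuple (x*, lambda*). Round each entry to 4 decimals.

Form the Lagrangian:
  L(x, lambda) = (1/2) x^T Q x + c^T x + lambda^T (A x - b)
Stationarity (grad_x L = 0): Q x + c + A^T lambda = 0.
Primal feasibility: A x = b.

This gives the KKT block system:
  [ Q   A^T ] [ x     ]   [-c ]
  [ A    0  ] [ lambda ] = [ b ]

Solving the linear system:
  x*      = (0.2232, 0.0536, -0.0625)
  lambda* = (0.6786)
  f(x*)   = -0.3616

x* = (0.2232, 0.0536, -0.0625), lambda* = (0.6786)


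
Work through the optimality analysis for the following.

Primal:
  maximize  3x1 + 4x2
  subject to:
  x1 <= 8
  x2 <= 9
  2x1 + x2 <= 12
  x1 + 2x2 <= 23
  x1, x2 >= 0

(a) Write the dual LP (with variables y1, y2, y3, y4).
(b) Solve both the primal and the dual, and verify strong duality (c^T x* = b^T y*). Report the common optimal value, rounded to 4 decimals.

The standard primal-dual pair for 'max c^T x s.t. A x <= b, x >= 0' is:
  Dual:  min b^T y  s.t.  A^T y >= c,  y >= 0.

So the dual LP is:
  minimize  8y1 + 9y2 + 12y3 + 23y4
  subject to:
    y1 + 2y3 + y4 >= 3
    y2 + y3 + 2y4 >= 4
    y1, y2, y3, y4 >= 0

Solving the primal: x* = (1.5, 9).
  primal value c^T x* = 40.5.
Solving the dual: y* = (0, 2.5, 1.5, 0).
  dual value b^T y* = 40.5.
Strong duality: c^T x* = b^T y*. Confirmed.

40.5


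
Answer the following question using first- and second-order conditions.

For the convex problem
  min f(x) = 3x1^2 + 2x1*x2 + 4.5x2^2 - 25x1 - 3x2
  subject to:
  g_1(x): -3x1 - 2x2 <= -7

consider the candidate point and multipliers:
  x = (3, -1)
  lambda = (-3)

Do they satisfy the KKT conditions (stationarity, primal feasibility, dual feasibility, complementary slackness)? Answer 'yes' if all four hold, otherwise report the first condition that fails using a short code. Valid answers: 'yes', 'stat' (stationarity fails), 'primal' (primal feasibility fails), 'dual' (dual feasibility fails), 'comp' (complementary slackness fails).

Gradient of f: grad f(x) = Q x + c = (-9, -6)
Constraint values g_i(x) = a_i^T x - b_i:
  g_1((3, -1)) = 0
Stationarity residual: grad f(x) + sum_i lambda_i a_i = (0, 0)
  -> stationarity OK
Primal feasibility (all g_i <= 0): OK
Dual feasibility (all lambda_i >= 0): FAILS
Complementary slackness (lambda_i * g_i(x) = 0 for all i): OK

Verdict: the first failing condition is dual_feasibility -> dual.

dual


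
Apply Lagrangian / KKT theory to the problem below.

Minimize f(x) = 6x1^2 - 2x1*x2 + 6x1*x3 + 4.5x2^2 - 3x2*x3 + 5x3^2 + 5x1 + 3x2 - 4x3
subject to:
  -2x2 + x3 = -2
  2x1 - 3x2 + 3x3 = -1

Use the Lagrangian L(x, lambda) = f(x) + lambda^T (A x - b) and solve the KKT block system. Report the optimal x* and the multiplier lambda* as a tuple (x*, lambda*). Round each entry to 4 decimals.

Form the Lagrangian:
  L(x, lambda) = (1/2) x^T Q x + c^T x + lambda^T (A x - b)
Stationarity (grad_x L = 0): Q x + c + A^T lambda = 0.
Primal feasibility: A x = b.

This gives the KKT block system:
  [ Q   A^T ] [ x     ]   [-c ]
  [ A    0  ] [ lambda ] = [ b ]

Solving the linear system:
  x*      = (0.3603, 1.4265, 0.8529)
  lambda* = (14.9706, -5.7941)
  f(x*)   = 13.4081

x* = (0.3603, 1.4265, 0.8529), lambda* = (14.9706, -5.7941)


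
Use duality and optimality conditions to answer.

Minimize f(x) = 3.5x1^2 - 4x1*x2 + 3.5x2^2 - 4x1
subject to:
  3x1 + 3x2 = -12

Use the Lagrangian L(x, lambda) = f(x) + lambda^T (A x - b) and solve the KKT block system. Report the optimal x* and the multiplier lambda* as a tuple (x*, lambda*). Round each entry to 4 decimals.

Form the Lagrangian:
  L(x, lambda) = (1/2) x^T Q x + c^T x + lambda^T (A x - b)
Stationarity (grad_x L = 0): Q x + c + A^T lambda = 0.
Primal feasibility: A x = b.

This gives the KKT block system:
  [ Q   A^T ] [ x     ]   [-c ]
  [ A    0  ] [ lambda ] = [ b ]

Solving the linear system:
  x*      = (-1.8182, -2.1818)
  lambda* = (2.6667)
  f(x*)   = 19.6364

x* = (-1.8182, -2.1818), lambda* = (2.6667)


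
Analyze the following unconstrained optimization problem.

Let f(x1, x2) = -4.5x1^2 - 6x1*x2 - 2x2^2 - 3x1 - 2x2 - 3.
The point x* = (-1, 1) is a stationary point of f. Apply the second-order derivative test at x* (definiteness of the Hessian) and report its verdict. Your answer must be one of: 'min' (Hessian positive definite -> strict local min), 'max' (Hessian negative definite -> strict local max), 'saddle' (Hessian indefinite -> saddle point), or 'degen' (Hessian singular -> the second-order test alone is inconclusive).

Compute the Hessian H = grad^2 f:
  H = [[-9, -6], [-6, -4]]
Verify stationarity: grad f(x*) = H x* + g = (0, 0).
Eigenvalues of H: -13, 0.
H has a zero eigenvalue (singular; negative semidefinite but not definite), so H is neither positive definite, negative definite, nor indefinite. The second-order test alone is inconclusive -> degen.
(Indeed, f is constant along the null direction of H through x*, so x* is not a strict local extremum.)

degen


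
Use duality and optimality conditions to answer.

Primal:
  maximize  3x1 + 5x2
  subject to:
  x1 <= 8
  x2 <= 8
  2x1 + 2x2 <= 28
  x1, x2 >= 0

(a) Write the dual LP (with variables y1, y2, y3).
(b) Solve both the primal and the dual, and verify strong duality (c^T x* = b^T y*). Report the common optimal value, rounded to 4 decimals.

The standard primal-dual pair for 'max c^T x s.t. A x <= b, x >= 0' is:
  Dual:  min b^T y  s.t.  A^T y >= c,  y >= 0.

So the dual LP is:
  minimize  8y1 + 8y2 + 28y3
  subject to:
    y1 + 2y3 >= 3
    y2 + 2y3 >= 5
    y1, y2, y3 >= 0

Solving the primal: x* = (6, 8).
  primal value c^T x* = 58.
Solving the dual: y* = (0, 2, 1.5).
  dual value b^T y* = 58.
Strong duality: c^T x* = b^T y*. Confirmed.

58


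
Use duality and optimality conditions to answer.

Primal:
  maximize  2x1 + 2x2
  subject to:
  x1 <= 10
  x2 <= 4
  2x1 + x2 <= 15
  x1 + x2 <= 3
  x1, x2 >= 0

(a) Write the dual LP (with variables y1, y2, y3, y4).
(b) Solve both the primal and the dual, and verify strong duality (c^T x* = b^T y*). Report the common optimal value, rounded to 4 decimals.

The standard primal-dual pair for 'max c^T x s.t. A x <= b, x >= 0' is:
  Dual:  min b^T y  s.t.  A^T y >= c,  y >= 0.

So the dual LP is:
  minimize  10y1 + 4y2 + 15y3 + 3y4
  subject to:
    y1 + 2y3 + y4 >= 2
    y2 + y3 + y4 >= 2
    y1, y2, y3, y4 >= 0

Solving the primal: x* = (3, 0).
  primal value c^T x* = 6.
Solving the dual: y* = (0, 0, 0, 2).
  dual value b^T y* = 6.
Strong duality: c^T x* = b^T y*. Confirmed.

6


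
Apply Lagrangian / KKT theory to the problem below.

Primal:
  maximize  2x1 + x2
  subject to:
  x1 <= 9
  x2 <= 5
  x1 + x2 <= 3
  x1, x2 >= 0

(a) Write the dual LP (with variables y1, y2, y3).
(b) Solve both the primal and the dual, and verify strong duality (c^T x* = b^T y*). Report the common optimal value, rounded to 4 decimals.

The standard primal-dual pair for 'max c^T x s.t. A x <= b, x >= 0' is:
  Dual:  min b^T y  s.t.  A^T y >= c,  y >= 0.

So the dual LP is:
  minimize  9y1 + 5y2 + 3y3
  subject to:
    y1 + y3 >= 2
    y2 + y3 >= 1
    y1, y2, y3 >= 0

Solving the primal: x* = (3, 0).
  primal value c^T x* = 6.
Solving the dual: y* = (0, 0, 2).
  dual value b^T y* = 6.
Strong duality: c^T x* = b^T y*. Confirmed.

6


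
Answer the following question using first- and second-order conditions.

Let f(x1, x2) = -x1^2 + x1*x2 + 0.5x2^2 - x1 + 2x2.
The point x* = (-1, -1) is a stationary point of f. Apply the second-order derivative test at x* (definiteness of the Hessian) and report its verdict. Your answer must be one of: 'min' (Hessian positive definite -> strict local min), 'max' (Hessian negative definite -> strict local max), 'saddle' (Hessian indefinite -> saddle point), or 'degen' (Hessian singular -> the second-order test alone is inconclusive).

Compute the Hessian H = grad^2 f:
  H = [[-2, 1], [1, 1]]
Verify stationarity: grad f(x*) = H x* + g = (0, 0).
Eigenvalues of H: -2.3028, 1.3028.
Eigenvalues have mixed signs, so H is indefinite -> x* is a saddle point.

saddle


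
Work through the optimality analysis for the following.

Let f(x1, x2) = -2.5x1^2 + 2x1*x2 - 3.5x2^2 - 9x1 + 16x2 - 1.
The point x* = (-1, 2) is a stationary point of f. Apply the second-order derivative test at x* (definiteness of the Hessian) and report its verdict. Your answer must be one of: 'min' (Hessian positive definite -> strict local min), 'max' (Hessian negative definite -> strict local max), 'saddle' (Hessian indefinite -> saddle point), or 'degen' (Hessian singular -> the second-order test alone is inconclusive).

Compute the Hessian H = grad^2 f:
  H = [[-5, 2], [2, -7]]
Verify stationarity: grad f(x*) = H x* + g = (0, 0).
Eigenvalues of H: -8.2361, -3.7639.
Both eigenvalues < 0, so H is negative definite -> x* is a strict local max.

max


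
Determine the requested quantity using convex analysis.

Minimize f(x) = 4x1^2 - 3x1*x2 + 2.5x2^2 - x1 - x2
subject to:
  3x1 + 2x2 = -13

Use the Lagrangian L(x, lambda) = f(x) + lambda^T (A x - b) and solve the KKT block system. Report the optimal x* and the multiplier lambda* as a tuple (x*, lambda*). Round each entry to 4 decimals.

Form the Lagrangian:
  L(x, lambda) = (1/2) x^T Q x + c^T x + lambda^T (A x - b)
Stationarity (grad_x L = 0): Q x + c + A^T lambda = 0.
Primal feasibility: A x = b.

This gives the KKT block system:
  [ Q   A^T ] [ x     ]   [-c ]
  [ A    0  ] [ lambda ] = [ b ]

Solving the linear system:
  x*      = (-2.4336, -2.8496)
  lambda* = (3.9735)
  f(x*)   = 28.469

x* = (-2.4336, -2.8496), lambda* = (3.9735)


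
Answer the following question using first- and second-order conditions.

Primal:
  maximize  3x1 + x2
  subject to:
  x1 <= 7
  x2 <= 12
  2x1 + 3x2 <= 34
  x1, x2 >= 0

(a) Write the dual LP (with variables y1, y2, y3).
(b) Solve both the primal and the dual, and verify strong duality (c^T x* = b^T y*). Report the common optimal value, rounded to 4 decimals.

The standard primal-dual pair for 'max c^T x s.t. A x <= b, x >= 0' is:
  Dual:  min b^T y  s.t.  A^T y >= c,  y >= 0.

So the dual LP is:
  minimize  7y1 + 12y2 + 34y3
  subject to:
    y1 + 2y3 >= 3
    y2 + 3y3 >= 1
    y1, y2, y3 >= 0

Solving the primal: x* = (7, 6.6667).
  primal value c^T x* = 27.6667.
Solving the dual: y* = (2.3333, 0, 0.3333).
  dual value b^T y* = 27.6667.
Strong duality: c^T x* = b^T y*. Confirmed.

27.6667


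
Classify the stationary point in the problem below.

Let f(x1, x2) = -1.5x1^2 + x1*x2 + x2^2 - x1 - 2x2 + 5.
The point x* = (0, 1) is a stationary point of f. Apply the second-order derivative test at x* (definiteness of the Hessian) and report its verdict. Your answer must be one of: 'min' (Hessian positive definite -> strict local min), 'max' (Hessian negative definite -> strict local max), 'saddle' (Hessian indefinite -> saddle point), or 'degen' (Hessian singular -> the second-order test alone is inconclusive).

Compute the Hessian H = grad^2 f:
  H = [[-3, 1], [1, 2]]
Verify stationarity: grad f(x*) = H x* + g = (0, 0).
Eigenvalues of H: -3.1926, 2.1926.
Eigenvalues have mixed signs, so H is indefinite -> x* is a saddle point.

saddle


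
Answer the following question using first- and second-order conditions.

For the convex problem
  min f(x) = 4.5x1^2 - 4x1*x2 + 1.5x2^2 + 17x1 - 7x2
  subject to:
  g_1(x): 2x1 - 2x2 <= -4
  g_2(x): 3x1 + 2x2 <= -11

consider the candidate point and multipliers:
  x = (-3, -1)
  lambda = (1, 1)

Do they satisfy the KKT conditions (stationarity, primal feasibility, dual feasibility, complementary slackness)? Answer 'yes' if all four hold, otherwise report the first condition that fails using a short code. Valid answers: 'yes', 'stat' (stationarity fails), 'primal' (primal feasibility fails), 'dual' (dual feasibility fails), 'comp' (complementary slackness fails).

Gradient of f: grad f(x) = Q x + c = (-6, 2)
Constraint values g_i(x) = a_i^T x - b_i:
  g_1((-3, -1)) = 0
  g_2((-3, -1)) = 0
Stationarity residual: grad f(x) + sum_i lambda_i a_i = (-1, 2)
  -> stationarity FAILS
Primal feasibility (all g_i <= 0): OK
Dual feasibility (all lambda_i >= 0): OK
Complementary slackness (lambda_i * g_i(x) = 0 for all i): OK

Verdict: the first failing condition is stationarity -> stat.

stat


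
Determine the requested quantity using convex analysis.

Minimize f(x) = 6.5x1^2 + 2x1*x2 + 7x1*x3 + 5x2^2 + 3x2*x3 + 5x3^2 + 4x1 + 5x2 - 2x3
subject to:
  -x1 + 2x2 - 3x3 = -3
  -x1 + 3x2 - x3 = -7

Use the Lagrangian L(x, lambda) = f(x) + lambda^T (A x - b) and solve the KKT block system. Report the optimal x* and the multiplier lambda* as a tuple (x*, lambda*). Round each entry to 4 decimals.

Form the Lagrangian:
  L(x, lambda) = (1/2) x^T Q x + c^T x + lambda^T (A x - b)
Stationarity (grad_x L = 0): Q x + c + A^T lambda = 0.
Primal feasibility: A x = b.

This gives the KKT block system:
  [ Q   A^T ] [ x     ]   [-c ]
  [ A    0  ] [ lambda ] = [ b ]

Solving the linear system:
  x*      = (0.7946, -2.3444, -0.8278)
  lambda* = (-7.7978, 11.6445)
  f(x*)   = 25.6153

x* = (0.7946, -2.3444, -0.8278), lambda* = (-7.7978, 11.6445)


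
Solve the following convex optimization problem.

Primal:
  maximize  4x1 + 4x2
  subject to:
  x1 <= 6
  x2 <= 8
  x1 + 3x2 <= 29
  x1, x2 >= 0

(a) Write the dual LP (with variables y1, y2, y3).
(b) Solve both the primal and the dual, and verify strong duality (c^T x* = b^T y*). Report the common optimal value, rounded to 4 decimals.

The standard primal-dual pair for 'max c^T x s.t. A x <= b, x >= 0' is:
  Dual:  min b^T y  s.t.  A^T y >= c,  y >= 0.

So the dual LP is:
  minimize  6y1 + 8y2 + 29y3
  subject to:
    y1 + y3 >= 4
    y2 + 3y3 >= 4
    y1, y2, y3 >= 0

Solving the primal: x* = (6, 7.6667).
  primal value c^T x* = 54.6667.
Solving the dual: y* = (2.6667, 0, 1.3333).
  dual value b^T y* = 54.6667.
Strong duality: c^T x* = b^T y*. Confirmed.

54.6667


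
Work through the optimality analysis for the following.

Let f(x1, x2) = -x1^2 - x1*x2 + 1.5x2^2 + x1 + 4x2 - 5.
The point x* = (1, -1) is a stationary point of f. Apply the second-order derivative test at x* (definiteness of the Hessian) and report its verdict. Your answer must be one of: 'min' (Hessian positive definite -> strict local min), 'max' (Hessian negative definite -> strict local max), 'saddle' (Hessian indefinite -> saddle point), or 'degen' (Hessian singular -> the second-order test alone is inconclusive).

Compute the Hessian H = grad^2 f:
  H = [[-2, -1], [-1, 3]]
Verify stationarity: grad f(x*) = H x* + g = (0, 0).
Eigenvalues of H: -2.1926, 3.1926.
Eigenvalues have mixed signs, so H is indefinite -> x* is a saddle point.

saddle


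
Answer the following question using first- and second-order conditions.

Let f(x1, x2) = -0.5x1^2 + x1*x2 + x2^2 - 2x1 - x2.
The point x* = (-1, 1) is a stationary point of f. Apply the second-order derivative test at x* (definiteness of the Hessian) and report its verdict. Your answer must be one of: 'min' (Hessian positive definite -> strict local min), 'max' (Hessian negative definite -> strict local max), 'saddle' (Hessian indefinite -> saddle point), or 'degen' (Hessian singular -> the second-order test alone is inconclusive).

Compute the Hessian H = grad^2 f:
  H = [[-1, 1], [1, 2]]
Verify stationarity: grad f(x*) = H x* + g = (0, 0).
Eigenvalues of H: -1.3028, 2.3028.
Eigenvalues have mixed signs, so H is indefinite -> x* is a saddle point.

saddle


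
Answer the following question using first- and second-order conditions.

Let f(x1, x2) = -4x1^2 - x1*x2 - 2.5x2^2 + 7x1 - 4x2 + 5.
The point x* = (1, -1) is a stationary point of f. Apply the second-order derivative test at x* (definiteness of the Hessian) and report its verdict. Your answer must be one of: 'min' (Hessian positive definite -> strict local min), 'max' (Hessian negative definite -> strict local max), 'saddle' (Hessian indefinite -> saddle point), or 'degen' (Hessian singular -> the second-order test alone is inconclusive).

Compute the Hessian H = grad^2 f:
  H = [[-8, -1], [-1, -5]]
Verify stationarity: grad f(x*) = H x* + g = (0, 0).
Eigenvalues of H: -8.3028, -4.6972.
Both eigenvalues < 0, so H is negative definite -> x* is a strict local max.

max


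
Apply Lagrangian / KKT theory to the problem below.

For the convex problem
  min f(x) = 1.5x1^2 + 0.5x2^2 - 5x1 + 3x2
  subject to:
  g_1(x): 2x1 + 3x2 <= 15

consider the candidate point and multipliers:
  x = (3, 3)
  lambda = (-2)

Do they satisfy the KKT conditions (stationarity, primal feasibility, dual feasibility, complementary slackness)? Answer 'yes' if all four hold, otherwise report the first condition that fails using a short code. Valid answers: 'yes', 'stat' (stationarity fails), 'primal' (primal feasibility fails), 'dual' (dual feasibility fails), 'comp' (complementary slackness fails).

Gradient of f: grad f(x) = Q x + c = (4, 6)
Constraint values g_i(x) = a_i^T x - b_i:
  g_1((3, 3)) = 0
Stationarity residual: grad f(x) + sum_i lambda_i a_i = (0, 0)
  -> stationarity OK
Primal feasibility (all g_i <= 0): OK
Dual feasibility (all lambda_i >= 0): FAILS
Complementary slackness (lambda_i * g_i(x) = 0 for all i): OK

Verdict: the first failing condition is dual_feasibility -> dual.

dual


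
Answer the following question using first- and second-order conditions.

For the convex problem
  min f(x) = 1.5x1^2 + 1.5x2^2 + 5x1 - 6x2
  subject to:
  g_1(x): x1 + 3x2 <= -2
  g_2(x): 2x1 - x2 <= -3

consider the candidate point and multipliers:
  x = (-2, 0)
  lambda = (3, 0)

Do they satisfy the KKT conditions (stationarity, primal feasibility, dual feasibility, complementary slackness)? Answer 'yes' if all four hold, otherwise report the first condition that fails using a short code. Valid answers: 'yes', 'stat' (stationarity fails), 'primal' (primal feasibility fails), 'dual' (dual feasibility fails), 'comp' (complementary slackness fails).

Gradient of f: grad f(x) = Q x + c = (-1, -6)
Constraint values g_i(x) = a_i^T x - b_i:
  g_1((-2, 0)) = 0
  g_2((-2, 0)) = -1
Stationarity residual: grad f(x) + sum_i lambda_i a_i = (2, 3)
  -> stationarity FAILS
Primal feasibility (all g_i <= 0): OK
Dual feasibility (all lambda_i >= 0): OK
Complementary slackness (lambda_i * g_i(x) = 0 for all i): OK

Verdict: the first failing condition is stationarity -> stat.

stat


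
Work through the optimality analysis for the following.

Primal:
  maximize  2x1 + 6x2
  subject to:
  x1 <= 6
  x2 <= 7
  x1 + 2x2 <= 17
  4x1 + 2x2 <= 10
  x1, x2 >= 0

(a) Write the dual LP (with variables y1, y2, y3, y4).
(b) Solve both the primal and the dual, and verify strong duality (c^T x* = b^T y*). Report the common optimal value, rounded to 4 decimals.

The standard primal-dual pair for 'max c^T x s.t. A x <= b, x >= 0' is:
  Dual:  min b^T y  s.t.  A^T y >= c,  y >= 0.

So the dual LP is:
  minimize  6y1 + 7y2 + 17y3 + 10y4
  subject to:
    y1 + y3 + 4y4 >= 2
    y2 + 2y3 + 2y4 >= 6
    y1, y2, y3, y4 >= 0

Solving the primal: x* = (0, 5).
  primal value c^T x* = 30.
Solving the dual: y* = (0, 0, 0, 3).
  dual value b^T y* = 30.
Strong duality: c^T x* = b^T y*. Confirmed.

30


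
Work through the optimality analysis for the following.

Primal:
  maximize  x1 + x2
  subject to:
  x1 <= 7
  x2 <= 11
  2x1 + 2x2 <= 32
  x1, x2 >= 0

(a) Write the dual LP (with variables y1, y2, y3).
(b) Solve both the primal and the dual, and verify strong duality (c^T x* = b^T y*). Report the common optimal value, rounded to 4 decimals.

The standard primal-dual pair for 'max c^T x s.t. A x <= b, x >= 0' is:
  Dual:  min b^T y  s.t.  A^T y >= c,  y >= 0.

So the dual LP is:
  minimize  7y1 + 11y2 + 32y3
  subject to:
    y1 + 2y3 >= 1
    y2 + 2y3 >= 1
    y1, y2, y3 >= 0

Solving the primal: x* = (5, 11).
  primal value c^T x* = 16.
Solving the dual: y* = (0, 0, 0.5).
  dual value b^T y* = 16.
Strong duality: c^T x* = b^T y*. Confirmed.

16


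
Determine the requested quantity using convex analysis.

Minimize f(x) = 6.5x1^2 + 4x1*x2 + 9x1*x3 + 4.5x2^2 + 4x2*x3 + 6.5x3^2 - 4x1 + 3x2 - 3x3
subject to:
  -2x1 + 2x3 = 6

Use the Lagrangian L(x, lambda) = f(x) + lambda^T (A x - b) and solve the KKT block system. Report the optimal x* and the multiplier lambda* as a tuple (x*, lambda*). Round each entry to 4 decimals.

Form the Lagrangian:
  L(x, lambda) = (1/2) x^T Q x + c^T x + lambda^T (A x - b)
Stationarity (grad_x L = 0): Q x + c + A^T lambda = 0.
Primal feasibility: A x = b.

This gives the KKT block system:
  [ Q   A^T ] [ x     ]   [-c ]
  [ A    0  ] [ lambda ] = [ b ]

Solving the linear system:
  x*      = (-1.238, -0.5663, 1.762)
  lambda* = (-3.25)
  f(x*)   = 8.7334

x* = (-1.238, -0.5663, 1.762), lambda* = (-3.25)


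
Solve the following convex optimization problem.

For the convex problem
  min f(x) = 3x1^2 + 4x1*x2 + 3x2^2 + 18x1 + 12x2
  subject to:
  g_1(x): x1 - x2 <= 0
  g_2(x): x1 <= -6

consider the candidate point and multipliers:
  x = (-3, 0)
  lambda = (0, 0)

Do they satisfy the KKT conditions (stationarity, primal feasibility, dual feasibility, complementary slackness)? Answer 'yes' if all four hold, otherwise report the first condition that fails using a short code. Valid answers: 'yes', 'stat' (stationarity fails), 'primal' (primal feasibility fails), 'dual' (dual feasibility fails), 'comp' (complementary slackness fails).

Gradient of f: grad f(x) = Q x + c = (0, 0)
Constraint values g_i(x) = a_i^T x - b_i:
  g_1((-3, 0)) = -3
  g_2((-3, 0)) = 3
Stationarity residual: grad f(x) + sum_i lambda_i a_i = (0, 0)
  -> stationarity OK
Primal feasibility (all g_i <= 0): FAILS
Dual feasibility (all lambda_i >= 0): OK
Complementary slackness (lambda_i * g_i(x) = 0 for all i): OK

Verdict: the first failing condition is primal_feasibility -> primal.

primal


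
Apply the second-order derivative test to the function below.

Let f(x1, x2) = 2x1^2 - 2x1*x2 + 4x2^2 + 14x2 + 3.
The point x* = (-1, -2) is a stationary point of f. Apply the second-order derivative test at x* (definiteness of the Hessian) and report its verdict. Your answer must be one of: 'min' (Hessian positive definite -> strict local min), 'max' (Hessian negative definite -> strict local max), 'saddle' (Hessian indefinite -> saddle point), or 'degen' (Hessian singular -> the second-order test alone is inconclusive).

Compute the Hessian H = grad^2 f:
  H = [[4, -2], [-2, 8]]
Verify stationarity: grad f(x*) = H x* + g = (0, 0).
Eigenvalues of H: 3.1716, 8.8284.
Both eigenvalues > 0, so H is positive definite -> x* is a strict local min.

min


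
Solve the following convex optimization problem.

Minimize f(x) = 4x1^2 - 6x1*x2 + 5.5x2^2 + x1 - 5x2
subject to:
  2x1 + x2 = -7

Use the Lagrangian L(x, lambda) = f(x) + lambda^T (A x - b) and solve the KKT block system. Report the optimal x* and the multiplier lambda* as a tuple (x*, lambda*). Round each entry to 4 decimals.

Form the Lagrangian:
  L(x, lambda) = (1/2) x^T Q x + c^T x + lambda^T (A x - b)
Stationarity (grad_x L = 0): Q x + c + A^T lambda = 0.
Primal feasibility: A x = b.

This gives the KKT block system:
  [ Q   A^T ] [ x     ]   [-c ]
  [ A    0  ] [ lambda ] = [ b ]

Solving the linear system:
  x*      = (-2.7237, -1.5526)
  lambda* = (5.7368)
  f(x*)   = 22.5987

x* = (-2.7237, -1.5526), lambda* = (5.7368)


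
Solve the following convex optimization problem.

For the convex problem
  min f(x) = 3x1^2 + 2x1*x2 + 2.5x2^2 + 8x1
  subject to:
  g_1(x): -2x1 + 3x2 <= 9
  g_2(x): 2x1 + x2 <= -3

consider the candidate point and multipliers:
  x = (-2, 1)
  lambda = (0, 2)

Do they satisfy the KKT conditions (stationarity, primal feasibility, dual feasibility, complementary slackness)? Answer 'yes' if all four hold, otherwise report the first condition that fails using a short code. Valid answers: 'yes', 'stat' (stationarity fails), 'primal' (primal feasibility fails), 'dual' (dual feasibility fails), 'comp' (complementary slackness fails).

Gradient of f: grad f(x) = Q x + c = (-2, 1)
Constraint values g_i(x) = a_i^T x - b_i:
  g_1((-2, 1)) = -2
  g_2((-2, 1)) = 0
Stationarity residual: grad f(x) + sum_i lambda_i a_i = (2, 3)
  -> stationarity FAILS
Primal feasibility (all g_i <= 0): OK
Dual feasibility (all lambda_i >= 0): OK
Complementary slackness (lambda_i * g_i(x) = 0 for all i): OK

Verdict: the first failing condition is stationarity -> stat.

stat


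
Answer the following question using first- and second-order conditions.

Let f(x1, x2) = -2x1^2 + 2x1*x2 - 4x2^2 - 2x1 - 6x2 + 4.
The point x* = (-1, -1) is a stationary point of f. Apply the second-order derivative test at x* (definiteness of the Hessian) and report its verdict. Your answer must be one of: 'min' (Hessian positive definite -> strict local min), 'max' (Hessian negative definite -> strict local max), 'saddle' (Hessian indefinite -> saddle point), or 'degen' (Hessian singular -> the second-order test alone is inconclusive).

Compute the Hessian H = grad^2 f:
  H = [[-4, 2], [2, -8]]
Verify stationarity: grad f(x*) = H x* + g = (0, 0).
Eigenvalues of H: -8.8284, -3.1716.
Both eigenvalues < 0, so H is negative definite -> x* is a strict local max.

max


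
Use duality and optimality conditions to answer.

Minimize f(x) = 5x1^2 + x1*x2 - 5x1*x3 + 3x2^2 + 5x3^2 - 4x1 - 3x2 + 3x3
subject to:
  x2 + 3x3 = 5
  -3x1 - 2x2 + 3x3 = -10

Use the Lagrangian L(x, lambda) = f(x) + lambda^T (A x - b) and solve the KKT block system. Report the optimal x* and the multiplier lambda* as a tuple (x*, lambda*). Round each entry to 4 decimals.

Form the Lagrangian:
  L(x, lambda) = (1/2) x^T Q x + c^T x + lambda^T (A x - b)
Stationarity (grad_x L = 0): Q x + c + A^T lambda = 0.
Primal feasibility: A x = b.

This gives the KKT block system:
  [ Q   A^T ] [ x     ]   [-c ]
  [ A    0  ] [ lambda ] = [ b ]

Solving the linear system:
  x*      = (2.1226, 2.8774, 0.7075)
  lambda* = (-5.3428, 5.522)
  f(x*)   = 33.467

x* = (2.1226, 2.8774, 0.7075), lambda* = (-5.3428, 5.522)


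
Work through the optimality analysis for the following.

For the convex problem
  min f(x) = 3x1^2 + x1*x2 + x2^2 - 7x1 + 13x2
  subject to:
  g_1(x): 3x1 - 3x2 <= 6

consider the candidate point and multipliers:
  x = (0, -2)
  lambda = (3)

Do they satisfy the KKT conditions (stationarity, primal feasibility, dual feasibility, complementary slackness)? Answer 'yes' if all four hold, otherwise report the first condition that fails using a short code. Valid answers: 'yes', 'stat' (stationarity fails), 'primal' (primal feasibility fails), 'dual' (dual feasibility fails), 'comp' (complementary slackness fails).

Gradient of f: grad f(x) = Q x + c = (-9, 9)
Constraint values g_i(x) = a_i^T x - b_i:
  g_1((0, -2)) = 0
Stationarity residual: grad f(x) + sum_i lambda_i a_i = (0, 0)
  -> stationarity OK
Primal feasibility (all g_i <= 0): OK
Dual feasibility (all lambda_i >= 0): OK
Complementary slackness (lambda_i * g_i(x) = 0 for all i): OK

Verdict: yes, KKT holds.

yes


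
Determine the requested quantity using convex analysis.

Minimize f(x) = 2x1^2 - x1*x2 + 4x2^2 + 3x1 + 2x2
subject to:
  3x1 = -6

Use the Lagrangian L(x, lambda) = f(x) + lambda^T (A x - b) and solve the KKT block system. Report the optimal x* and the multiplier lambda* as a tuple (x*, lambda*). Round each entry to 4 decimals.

Form the Lagrangian:
  L(x, lambda) = (1/2) x^T Q x + c^T x + lambda^T (A x - b)
Stationarity (grad_x L = 0): Q x + c + A^T lambda = 0.
Primal feasibility: A x = b.

This gives the KKT block system:
  [ Q   A^T ] [ x     ]   [-c ]
  [ A    0  ] [ lambda ] = [ b ]

Solving the linear system:
  x*      = (-2, -0.5)
  lambda* = (1.5)
  f(x*)   = 1

x* = (-2, -0.5), lambda* = (1.5)


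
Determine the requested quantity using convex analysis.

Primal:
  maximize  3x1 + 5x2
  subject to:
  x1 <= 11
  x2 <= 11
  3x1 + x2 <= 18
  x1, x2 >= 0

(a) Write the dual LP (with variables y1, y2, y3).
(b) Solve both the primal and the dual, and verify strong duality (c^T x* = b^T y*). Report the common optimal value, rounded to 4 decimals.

The standard primal-dual pair for 'max c^T x s.t. A x <= b, x >= 0' is:
  Dual:  min b^T y  s.t.  A^T y >= c,  y >= 0.

So the dual LP is:
  minimize  11y1 + 11y2 + 18y3
  subject to:
    y1 + 3y3 >= 3
    y2 + y3 >= 5
    y1, y2, y3 >= 0

Solving the primal: x* = (2.3333, 11).
  primal value c^T x* = 62.
Solving the dual: y* = (0, 4, 1).
  dual value b^T y* = 62.
Strong duality: c^T x* = b^T y*. Confirmed.

62


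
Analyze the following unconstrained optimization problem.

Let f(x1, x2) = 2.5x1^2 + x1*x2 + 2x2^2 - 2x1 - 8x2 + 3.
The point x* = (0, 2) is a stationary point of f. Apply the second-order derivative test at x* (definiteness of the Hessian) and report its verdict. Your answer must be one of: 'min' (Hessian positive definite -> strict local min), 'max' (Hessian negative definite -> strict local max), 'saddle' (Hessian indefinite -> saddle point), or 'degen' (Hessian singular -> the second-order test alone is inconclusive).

Compute the Hessian H = grad^2 f:
  H = [[5, 1], [1, 4]]
Verify stationarity: grad f(x*) = H x* + g = (0, 0).
Eigenvalues of H: 3.382, 5.618.
Both eigenvalues > 0, so H is positive definite -> x* is a strict local min.

min


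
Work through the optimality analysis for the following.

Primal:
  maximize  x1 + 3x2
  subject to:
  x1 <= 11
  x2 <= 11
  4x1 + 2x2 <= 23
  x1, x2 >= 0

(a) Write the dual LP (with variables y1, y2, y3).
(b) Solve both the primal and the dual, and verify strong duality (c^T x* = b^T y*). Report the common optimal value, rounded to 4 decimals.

The standard primal-dual pair for 'max c^T x s.t. A x <= b, x >= 0' is:
  Dual:  min b^T y  s.t.  A^T y >= c,  y >= 0.

So the dual LP is:
  minimize  11y1 + 11y2 + 23y3
  subject to:
    y1 + 4y3 >= 1
    y2 + 2y3 >= 3
    y1, y2, y3 >= 0

Solving the primal: x* = (0.25, 11).
  primal value c^T x* = 33.25.
Solving the dual: y* = (0, 2.5, 0.25).
  dual value b^T y* = 33.25.
Strong duality: c^T x* = b^T y*. Confirmed.

33.25


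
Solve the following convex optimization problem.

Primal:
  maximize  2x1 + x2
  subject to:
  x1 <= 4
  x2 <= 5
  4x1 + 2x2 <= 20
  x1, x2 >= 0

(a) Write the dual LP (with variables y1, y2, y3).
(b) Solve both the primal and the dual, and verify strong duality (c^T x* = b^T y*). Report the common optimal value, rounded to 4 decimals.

The standard primal-dual pair for 'max c^T x s.t. A x <= b, x >= 0' is:
  Dual:  min b^T y  s.t.  A^T y >= c,  y >= 0.

So the dual LP is:
  minimize  4y1 + 5y2 + 20y3
  subject to:
    y1 + 4y3 >= 2
    y2 + 2y3 >= 1
    y1, y2, y3 >= 0

Solving the primal: x* = (2.5, 5).
  primal value c^T x* = 10.
Solving the dual: y* = (0, 0, 0.5).
  dual value b^T y* = 10.
Strong duality: c^T x* = b^T y*. Confirmed.

10


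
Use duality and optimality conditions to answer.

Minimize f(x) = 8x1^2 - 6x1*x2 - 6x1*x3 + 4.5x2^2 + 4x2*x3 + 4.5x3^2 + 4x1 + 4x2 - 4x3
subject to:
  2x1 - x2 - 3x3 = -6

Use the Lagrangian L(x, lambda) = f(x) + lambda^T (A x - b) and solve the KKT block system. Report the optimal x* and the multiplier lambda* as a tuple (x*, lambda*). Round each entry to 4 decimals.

Form the Lagrangian:
  L(x, lambda) = (1/2) x^T Q x + c^T x + lambda^T (A x - b)
Stationarity (grad_x L = 0): Q x + c + A^T lambda = 0.
Primal feasibility: A x = b.

This gives the KKT block system:
  [ Q   A^T ] [ x     ]   [-c ]
  [ A    0  ] [ lambda ] = [ b ]

Solving the linear system:
  x*      = (-0.4451, -1.2023, 2.104)
  lambda* = (4.2659)
  f(x*)   = 5.2948

x* = (-0.4451, -1.2023, 2.104), lambda* = (4.2659)


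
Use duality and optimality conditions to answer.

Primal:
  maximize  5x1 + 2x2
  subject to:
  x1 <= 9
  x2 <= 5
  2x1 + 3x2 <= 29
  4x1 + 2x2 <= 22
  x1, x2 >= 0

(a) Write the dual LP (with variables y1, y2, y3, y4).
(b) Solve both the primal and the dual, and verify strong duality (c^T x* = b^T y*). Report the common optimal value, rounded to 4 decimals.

The standard primal-dual pair for 'max c^T x s.t. A x <= b, x >= 0' is:
  Dual:  min b^T y  s.t.  A^T y >= c,  y >= 0.

So the dual LP is:
  minimize  9y1 + 5y2 + 29y3 + 22y4
  subject to:
    y1 + 2y3 + 4y4 >= 5
    y2 + 3y3 + 2y4 >= 2
    y1, y2, y3, y4 >= 0

Solving the primal: x* = (5.5, 0).
  primal value c^T x* = 27.5.
Solving the dual: y* = (0, 0, 0, 1.25).
  dual value b^T y* = 27.5.
Strong duality: c^T x* = b^T y*. Confirmed.

27.5


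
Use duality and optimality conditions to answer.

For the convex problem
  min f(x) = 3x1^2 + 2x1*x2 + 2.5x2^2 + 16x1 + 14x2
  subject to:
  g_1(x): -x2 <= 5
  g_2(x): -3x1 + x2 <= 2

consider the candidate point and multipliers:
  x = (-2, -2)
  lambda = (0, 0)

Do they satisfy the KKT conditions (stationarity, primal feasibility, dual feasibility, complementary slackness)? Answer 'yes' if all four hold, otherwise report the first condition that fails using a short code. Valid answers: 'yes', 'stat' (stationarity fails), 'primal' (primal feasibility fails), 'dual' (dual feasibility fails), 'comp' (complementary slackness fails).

Gradient of f: grad f(x) = Q x + c = (0, 0)
Constraint values g_i(x) = a_i^T x - b_i:
  g_1((-2, -2)) = -3
  g_2((-2, -2)) = 2
Stationarity residual: grad f(x) + sum_i lambda_i a_i = (0, 0)
  -> stationarity OK
Primal feasibility (all g_i <= 0): FAILS
Dual feasibility (all lambda_i >= 0): OK
Complementary slackness (lambda_i * g_i(x) = 0 for all i): OK

Verdict: the first failing condition is primal_feasibility -> primal.

primal


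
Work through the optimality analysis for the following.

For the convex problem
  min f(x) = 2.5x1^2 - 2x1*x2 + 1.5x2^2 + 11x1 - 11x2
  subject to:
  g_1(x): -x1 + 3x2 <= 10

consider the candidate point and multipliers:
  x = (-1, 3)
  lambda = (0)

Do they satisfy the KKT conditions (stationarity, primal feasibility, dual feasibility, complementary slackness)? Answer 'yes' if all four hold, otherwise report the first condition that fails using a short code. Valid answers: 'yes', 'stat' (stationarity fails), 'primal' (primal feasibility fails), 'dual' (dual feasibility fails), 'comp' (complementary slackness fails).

Gradient of f: grad f(x) = Q x + c = (0, 0)
Constraint values g_i(x) = a_i^T x - b_i:
  g_1((-1, 3)) = 0
Stationarity residual: grad f(x) + sum_i lambda_i a_i = (0, 0)
  -> stationarity OK
Primal feasibility (all g_i <= 0): OK
Dual feasibility (all lambda_i >= 0): OK
Complementary slackness (lambda_i * g_i(x) = 0 for all i): OK

Verdict: yes, KKT holds.

yes


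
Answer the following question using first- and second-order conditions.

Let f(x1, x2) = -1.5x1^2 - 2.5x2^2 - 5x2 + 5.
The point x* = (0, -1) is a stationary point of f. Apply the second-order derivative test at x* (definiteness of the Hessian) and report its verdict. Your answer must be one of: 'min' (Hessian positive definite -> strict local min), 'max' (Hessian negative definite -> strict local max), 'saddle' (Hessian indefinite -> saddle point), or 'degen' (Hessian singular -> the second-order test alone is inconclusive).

Compute the Hessian H = grad^2 f:
  H = [[-3, 0], [0, -5]]
Verify stationarity: grad f(x*) = H x* + g = (0, 0).
Eigenvalues of H: -5, -3.
Both eigenvalues < 0, so H is negative definite -> x* is a strict local max.

max


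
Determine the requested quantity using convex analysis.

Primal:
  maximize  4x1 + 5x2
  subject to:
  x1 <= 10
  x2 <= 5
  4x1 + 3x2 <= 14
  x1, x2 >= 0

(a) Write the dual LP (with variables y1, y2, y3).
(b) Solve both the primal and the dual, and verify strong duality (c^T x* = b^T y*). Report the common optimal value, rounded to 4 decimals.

The standard primal-dual pair for 'max c^T x s.t. A x <= b, x >= 0' is:
  Dual:  min b^T y  s.t.  A^T y >= c,  y >= 0.

So the dual LP is:
  minimize  10y1 + 5y2 + 14y3
  subject to:
    y1 + 4y3 >= 4
    y2 + 3y3 >= 5
    y1, y2, y3 >= 0

Solving the primal: x* = (0, 4.6667).
  primal value c^T x* = 23.3333.
Solving the dual: y* = (0, 0, 1.6667).
  dual value b^T y* = 23.3333.
Strong duality: c^T x* = b^T y*. Confirmed.

23.3333


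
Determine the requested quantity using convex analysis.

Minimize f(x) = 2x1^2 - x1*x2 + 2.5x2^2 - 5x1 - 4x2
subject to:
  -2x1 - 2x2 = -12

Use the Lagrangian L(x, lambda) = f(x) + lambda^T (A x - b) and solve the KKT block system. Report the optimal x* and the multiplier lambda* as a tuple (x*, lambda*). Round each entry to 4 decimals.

Form the Lagrangian:
  L(x, lambda) = (1/2) x^T Q x + c^T x + lambda^T (A x - b)
Stationarity (grad_x L = 0): Q x + c + A^T lambda = 0.
Primal feasibility: A x = b.

This gives the KKT block system:
  [ Q   A^T ] [ x     ]   [-c ]
  [ A    0  ] [ lambda ] = [ b ]

Solving the linear system:
  x*      = (3.3636, 2.6364)
  lambda* = (2.9091)
  f(x*)   = 3.7727

x* = (3.3636, 2.6364), lambda* = (2.9091)
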